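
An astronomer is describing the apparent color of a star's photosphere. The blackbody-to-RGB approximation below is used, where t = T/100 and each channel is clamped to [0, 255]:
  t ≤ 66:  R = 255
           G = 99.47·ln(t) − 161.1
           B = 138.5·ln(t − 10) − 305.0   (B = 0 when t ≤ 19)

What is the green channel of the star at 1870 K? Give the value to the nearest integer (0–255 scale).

130

t = 1870/100 = 18.7; the t ≤ 66 branch applies.
G = 99.47·ln 18.7 − 161.1 = 99.47·2.9285 − 161.1 = 130.200.
Rounded: 130.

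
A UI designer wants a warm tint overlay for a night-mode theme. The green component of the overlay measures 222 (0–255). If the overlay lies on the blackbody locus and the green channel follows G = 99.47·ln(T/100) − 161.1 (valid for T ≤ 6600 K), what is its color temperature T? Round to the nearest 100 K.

ln t = (222 + 161.1) / 99.47 = 3.8514.
t = e^3.8514 = 47.059.
T = 100·t = 4706 K → 4700 K to the nearest 100 K.

4700 K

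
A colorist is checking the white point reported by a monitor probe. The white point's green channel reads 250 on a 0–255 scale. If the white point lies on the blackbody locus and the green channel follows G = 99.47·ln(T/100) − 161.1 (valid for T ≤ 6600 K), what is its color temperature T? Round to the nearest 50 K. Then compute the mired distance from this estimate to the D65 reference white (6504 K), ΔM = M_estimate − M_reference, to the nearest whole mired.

ln t = (250 + 161.1) / 99.47 = 4.1329.
t = e^4.1329 = 62.359.
T = 100·t = 6236 K → 6250 K to the nearest 50 K.
M_estimate = 10⁶/6250 = 160.00; M_reference = 10⁶/6504 = 153.75.
ΔM = 160.00 − 153.75 = 6.25 → +6 mireds.

+6 mireds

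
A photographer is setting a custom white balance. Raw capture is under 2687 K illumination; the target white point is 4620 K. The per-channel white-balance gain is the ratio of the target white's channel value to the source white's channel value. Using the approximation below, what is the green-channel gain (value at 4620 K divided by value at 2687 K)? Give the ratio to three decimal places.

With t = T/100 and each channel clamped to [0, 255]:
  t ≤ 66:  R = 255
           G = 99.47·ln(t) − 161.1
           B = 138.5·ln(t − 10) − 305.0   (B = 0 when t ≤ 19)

1.324

At 2687 K (t = 26.87):
  G = 99.47·ln 26.87 − 161.1 = 99.47·3.2910 − 161.1 = 166.257.
At 4620 K (t = 46.2):
  G = 99.47·ln 46.2 − 161.1 = 99.47·3.8330 − 161.1 = 220.167.
Gain = 220.167 / 166.257 = 1.3243 → 1.324.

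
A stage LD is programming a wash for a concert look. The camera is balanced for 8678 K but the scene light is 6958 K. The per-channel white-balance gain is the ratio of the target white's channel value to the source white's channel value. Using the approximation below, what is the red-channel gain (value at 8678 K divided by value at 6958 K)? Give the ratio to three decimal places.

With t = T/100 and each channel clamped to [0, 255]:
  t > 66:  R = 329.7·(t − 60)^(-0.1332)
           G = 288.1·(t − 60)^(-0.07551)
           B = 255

At 6958 K (t = 69.58):
  R = 329.7·(69.58 − 60)^(-0.1332) = 329.7·9.58^(-0.1332) = 329.7·0.74009 = 244.006.
At 8678 K (t = 86.78):
  R = 329.7·(86.78 − 60)^(-0.1332) = 329.7·26.78^(-0.1332) = 329.7·0.64538 = 212.782.
Gain = 212.782 / 244.006 = 0.8720 → 0.872.

0.872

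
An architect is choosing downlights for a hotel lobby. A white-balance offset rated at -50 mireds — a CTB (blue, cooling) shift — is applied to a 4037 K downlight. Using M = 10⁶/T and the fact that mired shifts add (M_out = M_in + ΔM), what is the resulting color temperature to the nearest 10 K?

M_in = 10⁶/4037 = 247.71 mireds.
M_out = 247.71 + (-50) = 197.71 mireds.
T_out = 10⁶/197.71 = 5057.9 K → 5060 K.

5060 K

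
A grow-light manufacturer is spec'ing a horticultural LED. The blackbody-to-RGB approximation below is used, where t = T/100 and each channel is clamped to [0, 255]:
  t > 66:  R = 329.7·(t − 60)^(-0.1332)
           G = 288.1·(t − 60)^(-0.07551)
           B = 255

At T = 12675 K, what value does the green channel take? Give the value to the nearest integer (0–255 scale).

210

t = 12675/100 = 126.75; the t > 66 branch applies.
G = 288.1·(126.75 − 60)^(-0.07551) = 288.1·66.75^(-0.07551) = 288.1·0.72817 = 209.787.
Rounded: 210.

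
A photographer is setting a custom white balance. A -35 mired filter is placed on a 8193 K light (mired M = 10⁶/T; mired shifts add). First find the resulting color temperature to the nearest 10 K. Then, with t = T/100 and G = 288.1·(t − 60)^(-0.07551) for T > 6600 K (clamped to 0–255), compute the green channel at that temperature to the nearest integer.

M_in = 10⁶/8193 = 122.06; M_out = 122.06 + (-35) = 87.06.
T_out = 10⁶/87.06 = 11486.9 K → 11490 K; t = 114.9.
G = 288.1·(114.9 − 60)^(-0.07551) = 288.1·54.9^(-0.07551) = 288.1·0.73900 = 212.906.
Rounded: 213.

213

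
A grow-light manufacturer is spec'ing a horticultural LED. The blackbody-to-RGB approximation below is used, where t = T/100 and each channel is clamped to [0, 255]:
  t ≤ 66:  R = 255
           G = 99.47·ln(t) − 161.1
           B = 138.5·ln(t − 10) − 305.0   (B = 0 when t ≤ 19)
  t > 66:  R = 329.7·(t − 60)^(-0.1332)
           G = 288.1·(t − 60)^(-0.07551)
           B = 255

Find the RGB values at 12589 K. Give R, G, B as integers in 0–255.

R=189, G=210, B=255

t = 12589/100 = 125.89; the t > 66 branch applies.
R = 329.7·(125.89 − 60)^(-0.1332) = 329.7·65.89^(-0.1332) = 329.7·0.57244 = 188.735.
G = 288.1·(125.89 − 60)^(-0.07551) = 288.1·65.89^(-0.07551) = 288.1·0.72889 = 209.993.
B = 255 by definition for t > 66.
Rounded: (189, 210, 255).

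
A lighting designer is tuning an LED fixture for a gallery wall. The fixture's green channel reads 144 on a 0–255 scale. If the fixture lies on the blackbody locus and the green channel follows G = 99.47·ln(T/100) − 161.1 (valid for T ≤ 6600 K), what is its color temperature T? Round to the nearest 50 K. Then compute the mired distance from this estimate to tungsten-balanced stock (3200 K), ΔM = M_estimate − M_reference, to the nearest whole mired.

ln t = (144 + 161.1) / 99.47 = 3.0673.
t = e^3.0673 = 21.483.
T = 100·t = 2148 K → 2150 K to the nearest 50 K.
M_estimate = 10⁶/2150 = 465.12; M_reference = 10⁶/3200 = 312.50.
ΔM = 465.12 − 312.50 = 152.62 → +153 mireds.

+153 mireds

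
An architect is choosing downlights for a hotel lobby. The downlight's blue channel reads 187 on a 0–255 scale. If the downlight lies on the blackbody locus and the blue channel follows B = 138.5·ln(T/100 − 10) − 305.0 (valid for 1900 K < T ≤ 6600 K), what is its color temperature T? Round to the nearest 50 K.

ln(t − 10) = (187 + 305.0) / 138.5 = 3.5523.
t − 10 = e^3.5523 = 34.895, so t = 44.895.
T = 100·t = 4490 K → 4500 K to the nearest 50 K.

4500 K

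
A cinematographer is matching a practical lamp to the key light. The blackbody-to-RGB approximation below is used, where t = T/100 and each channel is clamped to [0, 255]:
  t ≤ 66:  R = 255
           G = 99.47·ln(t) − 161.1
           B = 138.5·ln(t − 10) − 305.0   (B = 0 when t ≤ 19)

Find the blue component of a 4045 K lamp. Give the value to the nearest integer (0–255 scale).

168

t = 4045/100 = 40.45; the t ≤ 66 branch applies.
B = 138.5·ln(40.45 − 10) − 305.0 = 138.5·ln 30.45 − 305.0 = 138.5·3.4161 − 305.0 = 168.128.
Rounded: 168.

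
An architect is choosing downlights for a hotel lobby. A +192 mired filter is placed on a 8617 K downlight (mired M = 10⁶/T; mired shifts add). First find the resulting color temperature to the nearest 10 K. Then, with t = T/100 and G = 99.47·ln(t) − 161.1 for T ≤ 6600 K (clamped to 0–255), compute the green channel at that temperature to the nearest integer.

M_in = 10⁶/8617 = 116.05; M_out = 116.05 + (+192) = 308.05.
T_out = 10⁶/308.05 = 3246.2 K → 3250 K; t = 32.5.
G = 99.47·ln 32.5 − 161.1 = 99.47·3.4812 − 161.1 = 185.179.
Rounded: 185.

185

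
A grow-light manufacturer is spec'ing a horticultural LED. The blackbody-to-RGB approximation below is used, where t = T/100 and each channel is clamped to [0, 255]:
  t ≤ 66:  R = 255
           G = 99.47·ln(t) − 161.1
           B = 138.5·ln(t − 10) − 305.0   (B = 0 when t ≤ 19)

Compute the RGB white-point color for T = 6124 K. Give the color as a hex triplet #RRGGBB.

t = 6124/100 = 61.24; the t ≤ 66 branch applies.
R = 255 by definition for t ≤ 66.
G = 99.47·ln 61.24 − 161.1 = 99.47·4.1148 − 161.1 = 248.199.
B = 138.5·ln(61.24 − 10) − 305.0 = 138.5·ln 51.24 − 305.0 = 138.5·3.9365 − 305.0 = 240.208.
Rounded: (255, 248, 240).
In hex: #FFF8F0.

#FFF8F0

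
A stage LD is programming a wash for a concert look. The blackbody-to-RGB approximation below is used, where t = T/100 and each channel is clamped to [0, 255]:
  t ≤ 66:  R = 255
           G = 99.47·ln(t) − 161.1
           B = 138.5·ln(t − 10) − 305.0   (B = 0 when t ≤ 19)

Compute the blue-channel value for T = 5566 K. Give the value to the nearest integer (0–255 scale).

224

t = 5566/100 = 55.66; the t ≤ 66 branch applies.
B = 138.5·ln(55.66 − 10) − 305.0 = 138.5·ln 45.66 − 305.0 = 138.5·3.8212 − 305.0 = 224.239.
Rounded: 224.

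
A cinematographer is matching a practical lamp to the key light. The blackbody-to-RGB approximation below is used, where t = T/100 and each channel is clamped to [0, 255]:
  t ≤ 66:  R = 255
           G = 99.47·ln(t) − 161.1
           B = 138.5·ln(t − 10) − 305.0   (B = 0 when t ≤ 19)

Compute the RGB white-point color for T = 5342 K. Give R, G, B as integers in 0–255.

R=255, G=235, B=217

t = 5342/100 = 53.42; the t ≤ 66 branch applies.
R = 255 by definition for t ≤ 66.
G = 99.47·ln 53.42 − 161.1 = 99.47·3.9782 − 161.1 = 234.610.
B = 138.5·ln(53.42 − 10) − 305.0 = 138.5·ln 43.42 − 305.0 = 138.5·3.7709 − 305.0 = 217.272.
Rounded: (255, 235, 217).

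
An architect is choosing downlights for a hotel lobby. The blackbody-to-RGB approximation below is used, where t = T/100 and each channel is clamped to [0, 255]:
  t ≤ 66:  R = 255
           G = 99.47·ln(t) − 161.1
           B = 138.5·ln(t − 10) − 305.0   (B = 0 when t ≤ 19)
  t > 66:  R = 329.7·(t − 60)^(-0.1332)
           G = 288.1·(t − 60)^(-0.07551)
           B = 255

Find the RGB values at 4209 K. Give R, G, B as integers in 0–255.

R=255, G=211, B=175

t = 4209/100 = 42.09; the t ≤ 66 branch applies.
R = 255 by definition for t ≤ 66.
G = 99.47·ln 42.09 − 161.1 = 99.47·3.7398 − 161.1 = 210.899.
B = 138.5·ln(42.09 − 10) − 305.0 = 138.5·ln 32.09 − 305.0 = 138.5·3.4685 − 305.0 = 175.393.
Rounded: (255, 211, 175).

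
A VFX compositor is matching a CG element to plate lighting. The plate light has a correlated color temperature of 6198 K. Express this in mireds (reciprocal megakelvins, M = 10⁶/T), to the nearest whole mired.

161 mireds

M = 10⁶ / 6198 = 161.342 → 161 mireds.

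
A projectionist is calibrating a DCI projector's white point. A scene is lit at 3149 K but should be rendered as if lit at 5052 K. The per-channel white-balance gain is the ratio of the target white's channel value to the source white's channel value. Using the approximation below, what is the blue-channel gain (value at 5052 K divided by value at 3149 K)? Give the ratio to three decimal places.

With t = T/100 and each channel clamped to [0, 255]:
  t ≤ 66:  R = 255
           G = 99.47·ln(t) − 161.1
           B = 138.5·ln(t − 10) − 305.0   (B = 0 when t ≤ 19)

At 3149 K (t = 31.49):
  B = 138.5·ln(31.49 − 10) − 305.0 = 138.5·ln 21.49 − 305.0 = 138.5·3.0676 − 305.0 = 119.861.
At 5052 K (t = 50.52):
  B = 138.5·ln(50.52 − 10) − 305.0 = 138.5·ln 40.52 − 305.0 = 138.5·3.7018 − 305.0 = 207.699.
Gain = 207.699 / 119.861 = 1.7328 → 1.733.

1.733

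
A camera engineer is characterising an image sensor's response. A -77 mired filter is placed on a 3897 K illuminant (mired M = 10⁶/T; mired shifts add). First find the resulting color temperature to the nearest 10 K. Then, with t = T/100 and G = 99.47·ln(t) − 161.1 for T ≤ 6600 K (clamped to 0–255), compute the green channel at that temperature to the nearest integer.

239

M_in = 10⁶/3897 = 256.61; M_out = 256.61 + (-77) = 179.61.
T_out = 10⁶/179.61 = 5567.7 K → 5570 K; t = 55.7.
G = 99.47·ln 55.7 − 161.1 = 99.47·4.0200 − 161.1 = 238.767.
Rounded: 239.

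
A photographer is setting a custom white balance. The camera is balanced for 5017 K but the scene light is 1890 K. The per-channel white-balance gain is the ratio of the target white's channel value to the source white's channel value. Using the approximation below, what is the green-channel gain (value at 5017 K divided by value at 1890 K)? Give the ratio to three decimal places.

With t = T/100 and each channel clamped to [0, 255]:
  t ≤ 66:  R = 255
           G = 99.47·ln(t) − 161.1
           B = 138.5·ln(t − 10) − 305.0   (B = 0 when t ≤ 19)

At 1890 K (t = 18.9):
  G = 99.47·ln 18.9 − 161.1 = 99.47·2.9392 − 161.1 = 131.258.
At 5017 K (t = 50.17):
  G = 99.47·ln 50.17 − 161.1 = 99.47·3.9154 − 161.1 = 228.367.
Gain = 228.367 / 131.258 = 1.7398 → 1.740.

1.740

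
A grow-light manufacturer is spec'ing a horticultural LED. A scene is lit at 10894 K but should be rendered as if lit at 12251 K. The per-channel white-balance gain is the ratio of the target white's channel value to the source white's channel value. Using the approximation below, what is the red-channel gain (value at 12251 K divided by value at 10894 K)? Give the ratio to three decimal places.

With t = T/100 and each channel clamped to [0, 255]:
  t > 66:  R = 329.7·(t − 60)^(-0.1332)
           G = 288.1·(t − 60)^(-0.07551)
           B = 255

0.968

At 10894 K (t = 108.94):
  R = 329.7·(108.94 − 60)^(-0.1332) = 329.7·48.94^(-0.1332) = 329.7·0.59558 = 196.361.
At 12251 K (t = 122.51):
  R = 329.7·(122.51 − 60)^(-0.1332) = 329.7·62.51^(-0.1332) = 329.7·0.57647 = 190.063.
Gain = 190.063 / 196.361 = 0.9679 → 0.968.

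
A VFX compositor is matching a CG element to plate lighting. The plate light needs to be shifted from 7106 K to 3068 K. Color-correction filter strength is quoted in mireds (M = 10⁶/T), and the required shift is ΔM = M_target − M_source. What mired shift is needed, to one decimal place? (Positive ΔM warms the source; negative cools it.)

M_source = 10⁶/7106 = 140.726; M_target = 10⁶/3068 = 325.945.
ΔM = 325.945 − 140.726 = 185.219 → +185.2 mireds, a warming shift.

+185.2 mireds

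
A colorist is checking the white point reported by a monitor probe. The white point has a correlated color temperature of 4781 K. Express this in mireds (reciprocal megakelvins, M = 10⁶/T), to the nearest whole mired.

209 mireds

M = 10⁶ / 4781 = 209.161 → 209 mireds.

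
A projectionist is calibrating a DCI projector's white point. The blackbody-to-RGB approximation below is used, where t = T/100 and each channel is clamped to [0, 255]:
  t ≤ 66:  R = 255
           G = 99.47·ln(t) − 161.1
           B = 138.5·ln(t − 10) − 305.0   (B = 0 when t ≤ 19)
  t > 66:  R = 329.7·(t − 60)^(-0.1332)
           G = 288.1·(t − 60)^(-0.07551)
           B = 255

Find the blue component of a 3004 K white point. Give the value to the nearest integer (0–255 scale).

110

t = 3004/100 = 30.04; the t ≤ 66 branch applies.
B = 138.5·ln(30.04 − 10) − 305.0 = 138.5·ln 20.04 − 305.0 = 138.5·2.9977 − 305.0 = 110.186.
Rounded: 110.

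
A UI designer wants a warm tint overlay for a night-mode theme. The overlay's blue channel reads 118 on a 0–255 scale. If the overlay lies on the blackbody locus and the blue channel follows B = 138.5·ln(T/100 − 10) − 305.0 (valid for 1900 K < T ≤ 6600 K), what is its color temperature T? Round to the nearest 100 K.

ln(t − 10) = (118 + 305.0) / 138.5 = 3.0542.
t − 10 = e^3.0542 = 21.203, so t = 31.203.
T = 100·t = 3120 K → 3100 K to the nearest 100 K.

3100 K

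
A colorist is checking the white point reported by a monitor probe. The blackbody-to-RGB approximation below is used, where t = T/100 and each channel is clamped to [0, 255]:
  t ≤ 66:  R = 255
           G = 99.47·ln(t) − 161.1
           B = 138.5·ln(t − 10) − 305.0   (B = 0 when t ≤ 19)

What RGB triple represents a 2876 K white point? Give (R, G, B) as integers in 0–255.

t = 2876/100 = 28.76; the t ≤ 66 branch applies.
R = 255 by definition for t ≤ 66.
G = 99.47·ln 28.76 − 161.1 = 99.47·3.3590 − 161.1 = 173.018.
B = 138.5·ln(28.76 − 10) − 305.0 = 138.5·ln 18.76 − 305.0 = 138.5·2.9317 − 305.0 = 101.044.
Rounded: (255, 173, 101).

(255, 173, 101)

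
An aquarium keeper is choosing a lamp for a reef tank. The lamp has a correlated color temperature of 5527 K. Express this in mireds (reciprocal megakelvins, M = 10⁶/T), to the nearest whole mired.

181 mireds

M = 10⁶ / 5527 = 180.930 → 181 mireds.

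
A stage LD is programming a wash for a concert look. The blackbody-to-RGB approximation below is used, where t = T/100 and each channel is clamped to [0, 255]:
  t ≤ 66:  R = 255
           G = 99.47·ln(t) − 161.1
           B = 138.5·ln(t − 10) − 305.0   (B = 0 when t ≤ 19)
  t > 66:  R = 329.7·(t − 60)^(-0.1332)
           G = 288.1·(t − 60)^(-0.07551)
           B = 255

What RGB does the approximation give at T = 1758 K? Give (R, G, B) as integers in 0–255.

(255, 124, 0)

t = 1758/100 = 17.58; the t ≤ 66 branch applies.
R = 255 by definition for t ≤ 66.
G = 99.47·ln 17.58 − 161.1 = 99.47·2.8668 − 161.1 = 124.057.
t = 17.58 ≤ 19, so B = 0.
Rounded: (255, 124, 0).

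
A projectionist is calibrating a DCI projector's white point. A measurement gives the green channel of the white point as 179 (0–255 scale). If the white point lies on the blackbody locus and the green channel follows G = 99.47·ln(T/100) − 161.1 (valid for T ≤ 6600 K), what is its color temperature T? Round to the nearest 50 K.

3050 K

ln t = (179 + 161.1) / 99.47 = 3.4191.
t = e^3.4191 = 30.543.
T = 100·t = 3054 K → 3050 K to the nearest 50 K.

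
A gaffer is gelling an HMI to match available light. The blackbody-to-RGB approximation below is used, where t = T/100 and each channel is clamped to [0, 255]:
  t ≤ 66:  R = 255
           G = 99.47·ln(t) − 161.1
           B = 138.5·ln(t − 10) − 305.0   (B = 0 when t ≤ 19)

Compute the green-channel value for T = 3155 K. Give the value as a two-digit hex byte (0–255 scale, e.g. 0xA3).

t = 3155/100 = 31.55; the t ≤ 66 branch applies.
G = 99.47·ln 31.55 − 161.1 = 99.47·3.4516 − 161.1 = 182.228.
Rounded: 182; in hex, 0xB6.

0xB6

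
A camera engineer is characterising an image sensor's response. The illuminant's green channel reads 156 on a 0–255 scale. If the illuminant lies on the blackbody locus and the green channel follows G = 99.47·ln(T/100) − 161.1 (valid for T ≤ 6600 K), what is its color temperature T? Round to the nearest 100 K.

2400 K

ln t = (156 + 161.1) / 99.47 = 3.1879.
t = e^3.1879 = 24.237.
T = 100·t = 2424 K → 2400 K to the nearest 100 K.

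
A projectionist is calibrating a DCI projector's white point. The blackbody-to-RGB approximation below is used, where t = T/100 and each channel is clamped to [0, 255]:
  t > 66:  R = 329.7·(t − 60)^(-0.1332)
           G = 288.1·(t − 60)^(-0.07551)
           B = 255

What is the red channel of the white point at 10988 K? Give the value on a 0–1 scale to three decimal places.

0.768

t = 10988/100 = 109.88; the t > 66 branch applies.
R = 329.7·(109.88 − 60)^(-0.1332) = 329.7·49.88^(-0.1332) = 329.7·0.59407 = 195.864.
On a 0–1 scale: 195.864/255 = 0.7681 → 0.768.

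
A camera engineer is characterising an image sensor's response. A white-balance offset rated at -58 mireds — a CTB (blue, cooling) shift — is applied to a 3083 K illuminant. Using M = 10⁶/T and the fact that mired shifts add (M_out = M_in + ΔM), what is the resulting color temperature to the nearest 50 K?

M_in = 10⁶/3083 = 324.36 mireds.
M_out = 324.36 + (-58) = 266.36 mireds.
T_out = 10⁶/266.36 = 3754.3 K → 3750 K.

3750 K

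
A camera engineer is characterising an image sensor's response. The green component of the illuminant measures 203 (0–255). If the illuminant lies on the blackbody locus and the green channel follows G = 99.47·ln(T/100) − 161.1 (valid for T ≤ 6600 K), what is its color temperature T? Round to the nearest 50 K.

3900 K

ln t = (203 + 161.1) / 99.47 = 3.6604.
t = e^3.6604 = 38.877.
T = 100·t = 3888 K → 3900 K to the nearest 50 K.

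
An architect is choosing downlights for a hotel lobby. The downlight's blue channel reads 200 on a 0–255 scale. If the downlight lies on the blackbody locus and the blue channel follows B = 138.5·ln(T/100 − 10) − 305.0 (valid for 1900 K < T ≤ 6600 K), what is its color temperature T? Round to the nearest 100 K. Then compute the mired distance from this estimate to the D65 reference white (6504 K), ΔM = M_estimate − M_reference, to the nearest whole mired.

+55 mireds

ln(t − 10) = (200 + 305.0) / 138.5 = 3.6462.
t − 10 = e^3.6462 = 38.329, so t = 48.329.
T = 100·t = 4833 K → 4800 K to the nearest 100 K.
M_estimate = 10⁶/4800 = 208.33; M_reference = 10⁶/6504 = 153.75.
ΔM = 208.33 − 153.75 = 54.58 → +55 mireds.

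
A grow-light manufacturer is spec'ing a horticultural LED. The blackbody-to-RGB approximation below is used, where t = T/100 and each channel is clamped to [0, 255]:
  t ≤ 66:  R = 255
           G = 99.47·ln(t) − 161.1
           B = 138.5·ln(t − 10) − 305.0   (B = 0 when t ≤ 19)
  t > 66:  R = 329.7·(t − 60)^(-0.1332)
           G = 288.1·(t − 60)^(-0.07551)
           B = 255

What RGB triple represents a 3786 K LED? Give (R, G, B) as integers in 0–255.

(255, 200, 156)

t = 3786/100 = 37.86; the t ≤ 66 branch applies.
R = 255 by definition for t ≤ 66.
G = 99.47·ln 37.86 − 161.1 = 99.47·3.6339 − 161.1 = 200.364.
B = 138.5·ln(37.86 − 10) − 305.0 = 138.5·ln 27.86 − 305.0 = 138.5·3.3272 − 305.0 = 155.816.
Rounded: (255, 200, 156).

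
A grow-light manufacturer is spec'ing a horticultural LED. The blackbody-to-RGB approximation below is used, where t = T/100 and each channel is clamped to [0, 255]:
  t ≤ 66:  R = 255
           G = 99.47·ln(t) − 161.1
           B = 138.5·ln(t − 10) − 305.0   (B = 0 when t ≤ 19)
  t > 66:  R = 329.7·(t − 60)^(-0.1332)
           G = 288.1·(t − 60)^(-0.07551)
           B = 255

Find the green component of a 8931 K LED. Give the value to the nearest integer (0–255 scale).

t = 8931/100 = 89.31; the t > 66 branch applies.
G = 288.1·(89.31 − 60)^(-0.07551) = 288.1·29.31^(-0.07551) = 288.1·0.77486 = 223.238.
Rounded: 223.

223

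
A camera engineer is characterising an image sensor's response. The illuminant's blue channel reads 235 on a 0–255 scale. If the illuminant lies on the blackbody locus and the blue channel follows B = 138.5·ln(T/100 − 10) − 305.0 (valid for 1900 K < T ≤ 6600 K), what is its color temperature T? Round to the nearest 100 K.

5900 K

ln(t − 10) = (235 + 305.0) / 138.5 = 3.8989.
t − 10 = e^3.8989 = 49.349, so t = 59.349.
T = 100·t = 5935 K → 5900 K to the nearest 100 K.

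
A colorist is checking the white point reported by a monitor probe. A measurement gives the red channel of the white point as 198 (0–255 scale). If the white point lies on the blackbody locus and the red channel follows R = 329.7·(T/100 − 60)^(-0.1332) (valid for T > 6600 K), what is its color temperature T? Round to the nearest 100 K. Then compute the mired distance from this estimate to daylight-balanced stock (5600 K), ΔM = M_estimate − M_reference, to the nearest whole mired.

-84 mireds

(t − 60)^(-0.1332) = 198/329.7 = 0.60055.
t − 60 = 0.60055^(1/-0.1332) = 0.60055^(-7.508) = 45.980, so t = 105.980.
T = 100·t = 10598 K → 10600 K to the nearest 100 K.
M_estimate = 10⁶/10600 = 94.34; M_reference = 10⁶/5600 = 178.57.
ΔM = 94.34 − 178.57 = -84.23 → -84 mireds.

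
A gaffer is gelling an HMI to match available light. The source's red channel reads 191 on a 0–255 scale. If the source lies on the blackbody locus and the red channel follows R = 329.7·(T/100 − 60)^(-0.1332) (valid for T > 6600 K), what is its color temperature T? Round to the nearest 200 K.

(t − 60)^(-0.1332) = 191/329.7 = 0.57931.
t − 60 = 0.57931^(1/-0.1332) = 0.57931^(-7.508) = 60.245, so t = 120.245.
T = 100·t = 12025 K → 12000 K to the nearest 200 K.

12000 K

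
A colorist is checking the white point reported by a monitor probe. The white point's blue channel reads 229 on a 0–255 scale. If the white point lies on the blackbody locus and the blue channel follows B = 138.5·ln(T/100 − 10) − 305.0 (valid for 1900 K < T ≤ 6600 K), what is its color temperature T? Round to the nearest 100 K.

5700 K

ln(t − 10) = (229 + 305.0) / 138.5 = 3.8556.
t − 10 = e^3.8556 = 47.257, so t = 57.257.
T = 100·t = 5726 K → 5700 K to the nearest 100 K.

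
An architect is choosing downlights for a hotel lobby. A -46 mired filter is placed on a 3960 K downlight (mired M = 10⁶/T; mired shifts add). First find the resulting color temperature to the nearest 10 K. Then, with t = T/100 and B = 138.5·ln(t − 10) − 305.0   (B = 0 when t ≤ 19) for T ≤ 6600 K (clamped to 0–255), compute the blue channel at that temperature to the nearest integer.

M_in = 10⁶/3960 = 252.53; M_out = 252.53 + (-46) = 206.53.
T_out = 10⁶/206.53 = 4842.0 K → 4840 K; t = 48.4.
B = 138.5·ln(48.4 − 10) − 305.0 = 138.5·ln 38.4 − 305.0 = 138.5·3.6481 − 305.0 = 200.256.
Rounded: 200.

200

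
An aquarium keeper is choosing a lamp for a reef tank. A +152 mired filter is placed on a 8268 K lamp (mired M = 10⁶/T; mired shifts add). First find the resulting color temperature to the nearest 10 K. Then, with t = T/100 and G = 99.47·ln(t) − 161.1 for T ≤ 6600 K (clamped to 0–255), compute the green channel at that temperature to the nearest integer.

197

M_in = 10⁶/8268 = 120.95; M_out = 120.95 + (+152) = 272.95.
T_out = 10⁶/272.95 = 3663.7 K → 3660 K; t = 36.6.
G = 99.47·ln 36.6 − 161.1 = 99.47·3.6000 − 161.1 = 196.997.
Rounded: 197.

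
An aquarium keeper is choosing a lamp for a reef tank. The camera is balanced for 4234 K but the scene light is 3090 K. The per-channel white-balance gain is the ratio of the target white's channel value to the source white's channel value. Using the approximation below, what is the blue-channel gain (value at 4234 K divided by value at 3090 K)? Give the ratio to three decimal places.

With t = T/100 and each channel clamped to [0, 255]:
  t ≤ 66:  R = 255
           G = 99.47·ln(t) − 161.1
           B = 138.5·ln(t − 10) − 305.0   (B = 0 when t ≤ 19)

At 3090 K (t = 30.9):
  B = 138.5·ln(30.9 − 10) − 305.0 = 138.5·ln 20.9 − 305.0 = 138.5·3.0397 − 305.0 = 116.005.
At 4234 K (t = 42.34):
  B = 138.5·ln(42.34 − 10) − 305.0 = 138.5·ln 32.34 − 305.0 = 138.5·3.4763 − 305.0 = 176.468.
Gain = 176.468 / 116.005 = 1.5212 → 1.521.

1.521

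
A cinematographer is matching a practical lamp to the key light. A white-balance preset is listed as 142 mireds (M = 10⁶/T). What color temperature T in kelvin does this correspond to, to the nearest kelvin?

T = 10⁶ / 142 = 7042.25 K → 7042 K.

7042 K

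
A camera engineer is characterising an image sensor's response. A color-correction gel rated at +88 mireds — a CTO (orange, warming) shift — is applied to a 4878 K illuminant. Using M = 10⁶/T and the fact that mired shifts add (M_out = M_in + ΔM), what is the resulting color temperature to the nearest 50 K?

3400 K

M_in = 10⁶/4878 = 205.00 mireds.
M_out = 205.00 + (+88) = 293.00 mireds.
T_out = 10⁶/293.00 = 3412.9 K → 3400 K.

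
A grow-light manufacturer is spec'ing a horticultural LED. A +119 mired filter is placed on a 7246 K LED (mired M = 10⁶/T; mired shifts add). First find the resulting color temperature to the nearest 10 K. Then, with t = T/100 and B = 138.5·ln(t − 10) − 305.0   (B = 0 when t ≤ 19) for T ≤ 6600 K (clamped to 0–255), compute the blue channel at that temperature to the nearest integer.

M_in = 10⁶/7246 = 138.01; M_out = 138.01 + (+119) = 257.01.
T_out = 10⁶/257.01 = 3890.9 K → 3890 K; t = 38.9.
B = 138.5·ln(38.9 − 10) − 305.0 = 138.5·ln 28.9 − 305.0 = 138.5·3.3638 − 305.0 = 160.892.
Rounded: 161.

161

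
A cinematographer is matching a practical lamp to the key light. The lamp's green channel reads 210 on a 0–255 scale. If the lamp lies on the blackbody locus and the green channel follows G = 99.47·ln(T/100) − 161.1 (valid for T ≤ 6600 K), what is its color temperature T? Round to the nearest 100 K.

ln t = (210 + 161.1) / 99.47 = 3.7308.
t = e^3.7308 = 41.711.
T = 100·t = 4171 K → 4200 K to the nearest 100 K.

4200 K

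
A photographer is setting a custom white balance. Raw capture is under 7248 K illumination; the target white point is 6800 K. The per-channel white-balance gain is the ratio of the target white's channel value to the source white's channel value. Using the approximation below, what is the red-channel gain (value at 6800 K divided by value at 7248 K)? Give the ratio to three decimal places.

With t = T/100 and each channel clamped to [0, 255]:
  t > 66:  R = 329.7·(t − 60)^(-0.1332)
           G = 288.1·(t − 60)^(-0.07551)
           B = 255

At 7248 K (t = 72.48):
  R = 329.7·(72.48 − 60)^(-0.1332) = 329.7·12.48^(-0.1332) = 329.7·0.71447 = 235.561.
At 6800 K (t = 68):
  R = 329.7·(68 − 60)^(-0.1332) = 329.7·8^(-0.1332) = 329.7·0.75807 = 249.935.
Gain = 249.935 / 235.561 = 1.0610 → 1.061.

1.061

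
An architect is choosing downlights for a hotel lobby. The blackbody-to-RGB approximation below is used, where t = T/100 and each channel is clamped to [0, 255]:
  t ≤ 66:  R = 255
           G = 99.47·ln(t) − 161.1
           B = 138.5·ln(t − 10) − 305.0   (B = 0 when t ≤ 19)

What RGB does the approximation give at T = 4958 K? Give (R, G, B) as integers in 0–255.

(255, 227, 204)

t = 4958/100 = 49.58; the t ≤ 66 branch applies.
R = 255 by definition for t ≤ 66.
G = 99.47·ln 49.58 − 161.1 = 99.47·3.9036 − 161.1 = 227.190.
B = 138.5·ln(49.58 − 10) − 305.0 = 138.5·ln 39.58 − 305.0 = 138.5·3.6783 − 305.0 = 204.448.
Rounded: (255, 227, 204).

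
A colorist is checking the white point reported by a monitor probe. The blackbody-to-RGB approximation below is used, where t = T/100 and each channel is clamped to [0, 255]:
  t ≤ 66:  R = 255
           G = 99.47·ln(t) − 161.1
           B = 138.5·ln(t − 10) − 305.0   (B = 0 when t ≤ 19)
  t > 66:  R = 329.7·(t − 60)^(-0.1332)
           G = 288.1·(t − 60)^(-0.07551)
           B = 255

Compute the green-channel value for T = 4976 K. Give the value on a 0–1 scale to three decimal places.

t = 4976/100 = 49.76; the t ≤ 66 branch applies.
G = 99.47·ln 49.76 − 161.1 = 99.47·3.9072 − 161.1 = 227.550.
On a 0–1 scale: 227.550/255 = 0.8924 → 0.892.

0.892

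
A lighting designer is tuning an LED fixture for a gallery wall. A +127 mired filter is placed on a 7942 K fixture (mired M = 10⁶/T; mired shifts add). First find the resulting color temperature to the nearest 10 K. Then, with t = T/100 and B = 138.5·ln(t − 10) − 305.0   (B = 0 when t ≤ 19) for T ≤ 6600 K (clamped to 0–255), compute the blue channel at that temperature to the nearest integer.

164

M_in = 10⁶/7942 = 125.91; M_out = 125.91 + (+127) = 252.91.
T_out = 10⁶/252.91 = 3953.9 K → 3950 K; t = 39.5.
B = 138.5·ln(39.5 − 10) − 305.0 = 138.5·ln 29.5 − 305.0 = 138.5·3.3844 − 305.0 = 163.738.
Rounded: 164.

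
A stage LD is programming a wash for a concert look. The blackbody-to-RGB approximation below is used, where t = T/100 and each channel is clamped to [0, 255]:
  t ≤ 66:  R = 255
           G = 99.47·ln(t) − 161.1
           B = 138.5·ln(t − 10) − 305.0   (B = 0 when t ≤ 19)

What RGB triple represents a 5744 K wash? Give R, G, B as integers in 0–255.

R=255, G=242, B=230

t = 5744/100 = 57.44; the t ≤ 66 branch applies.
R = 255 by definition for t ≤ 66.
G = 99.47·ln 57.44 − 161.1 = 99.47·4.0507 − 161.1 = 241.827.
B = 138.5·ln(57.44 − 10) − 305.0 = 138.5·ln 47.44 − 305.0 = 138.5·3.8595 − 305.0 = 229.536.
Rounded: (255, 242, 230).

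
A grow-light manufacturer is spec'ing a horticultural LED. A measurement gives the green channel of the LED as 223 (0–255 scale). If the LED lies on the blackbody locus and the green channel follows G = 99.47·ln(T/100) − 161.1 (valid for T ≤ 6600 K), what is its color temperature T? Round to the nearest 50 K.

ln t = (223 + 161.1) / 99.47 = 3.8615.
t = e^3.8615 = 47.535.
T = 100·t = 4753 K → 4750 K to the nearest 50 K.

4750 K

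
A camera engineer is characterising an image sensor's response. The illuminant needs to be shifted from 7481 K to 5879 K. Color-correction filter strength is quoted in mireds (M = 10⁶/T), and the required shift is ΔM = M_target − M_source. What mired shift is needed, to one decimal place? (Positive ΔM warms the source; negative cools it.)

M_source = 10⁶/7481 = 133.672; M_target = 10⁶/5879 = 170.097.
ΔM = 170.097 − 133.672 = 36.425 → +36.4 mireds, a warming shift.

+36.4 mireds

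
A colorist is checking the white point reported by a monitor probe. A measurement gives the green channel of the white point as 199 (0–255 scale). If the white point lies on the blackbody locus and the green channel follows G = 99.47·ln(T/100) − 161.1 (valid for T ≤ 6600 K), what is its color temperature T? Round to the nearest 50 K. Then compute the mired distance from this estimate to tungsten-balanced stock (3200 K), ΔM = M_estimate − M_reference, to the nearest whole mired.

-46 mireds

ln t = (199 + 161.1) / 99.47 = 3.6202.
t = e^3.6202 = 37.345.
T = 100·t = 3734 K → 3750 K to the nearest 50 K.
M_estimate = 10⁶/3750 = 266.67; M_reference = 10⁶/3200 = 312.50.
ΔM = 266.67 − 312.50 = -45.83 → -46 mireds.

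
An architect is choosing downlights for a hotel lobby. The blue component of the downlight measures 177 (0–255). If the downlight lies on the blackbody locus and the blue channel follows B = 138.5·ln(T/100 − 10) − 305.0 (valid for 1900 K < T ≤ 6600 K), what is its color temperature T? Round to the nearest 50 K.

4250 K

ln(t − 10) = (177 + 305.0) / 138.5 = 3.4801.
t − 10 = e^3.4801 = 32.464, so t = 42.464.
T = 100·t = 4246 K → 4250 K to the nearest 50 K.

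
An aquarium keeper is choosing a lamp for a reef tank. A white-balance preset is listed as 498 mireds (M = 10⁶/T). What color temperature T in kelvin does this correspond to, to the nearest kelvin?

T = 10⁶ / 498 = 2008.03 K → 2008 K.

2008 K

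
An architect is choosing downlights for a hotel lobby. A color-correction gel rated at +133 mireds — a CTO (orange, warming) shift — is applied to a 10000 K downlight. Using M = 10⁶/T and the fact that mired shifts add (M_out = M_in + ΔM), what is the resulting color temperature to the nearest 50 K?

4300 K

M_in = 10⁶/10000 = 100.00 mireds.
M_out = 100.00 + (+133) = 233.00 mireds.
T_out = 10⁶/233.00 = 4291.8 K → 4300 K.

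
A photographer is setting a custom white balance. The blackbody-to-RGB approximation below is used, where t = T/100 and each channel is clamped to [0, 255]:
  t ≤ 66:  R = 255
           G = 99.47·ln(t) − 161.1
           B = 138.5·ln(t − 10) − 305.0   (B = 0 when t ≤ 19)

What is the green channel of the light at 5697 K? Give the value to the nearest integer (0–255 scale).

241

t = 5697/100 = 56.97; the t ≤ 66 branch applies.
G = 99.47·ln 56.97 − 161.1 = 99.47·4.0425 − 161.1 = 241.010.
Rounded: 241.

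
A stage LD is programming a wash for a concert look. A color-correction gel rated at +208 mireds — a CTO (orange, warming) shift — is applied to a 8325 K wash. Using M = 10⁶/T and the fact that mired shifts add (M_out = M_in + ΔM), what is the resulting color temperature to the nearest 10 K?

3050 K

M_in = 10⁶/8325 = 120.12 mireds.
M_out = 120.12 + (+208) = 328.12 mireds.
T_out = 10⁶/328.12 = 3047.7 K → 3050 K.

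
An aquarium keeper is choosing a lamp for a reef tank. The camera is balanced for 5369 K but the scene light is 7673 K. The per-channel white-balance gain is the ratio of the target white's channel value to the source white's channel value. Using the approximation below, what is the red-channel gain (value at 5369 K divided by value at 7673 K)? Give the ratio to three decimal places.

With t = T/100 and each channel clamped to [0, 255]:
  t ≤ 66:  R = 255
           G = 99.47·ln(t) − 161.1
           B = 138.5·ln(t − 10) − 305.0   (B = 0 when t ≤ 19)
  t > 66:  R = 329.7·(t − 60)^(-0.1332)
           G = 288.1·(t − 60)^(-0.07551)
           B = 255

At 7673 K (t = 76.73):
  R = 329.7·(76.73 − 60)^(-0.1332) = 329.7·16.73^(-0.1332) = 329.7·0.68712 = 226.542.
At 5369 K (t = 53.69):
  R = 255 by definition for t ≤ 66.
Gain = 255.000 / 226.542 = 1.1256 → 1.126.

1.126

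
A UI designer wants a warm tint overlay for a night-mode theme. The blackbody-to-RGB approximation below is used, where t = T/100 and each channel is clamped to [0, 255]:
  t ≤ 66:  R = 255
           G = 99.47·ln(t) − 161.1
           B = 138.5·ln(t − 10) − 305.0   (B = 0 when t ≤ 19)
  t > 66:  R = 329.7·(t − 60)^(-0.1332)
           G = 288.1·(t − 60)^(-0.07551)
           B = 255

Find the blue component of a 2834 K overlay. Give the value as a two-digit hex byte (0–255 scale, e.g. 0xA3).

0x62

t = 2834/100 = 28.34; the t ≤ 66 branch applies.
B = 138.5·ln(28.34 − 10) − 305.0 = 138.5·ln 18.34 − 305.0 = 138.5·2.9091 − 305.0 = 97.908.
Rounded: 98; in hex, 0x62.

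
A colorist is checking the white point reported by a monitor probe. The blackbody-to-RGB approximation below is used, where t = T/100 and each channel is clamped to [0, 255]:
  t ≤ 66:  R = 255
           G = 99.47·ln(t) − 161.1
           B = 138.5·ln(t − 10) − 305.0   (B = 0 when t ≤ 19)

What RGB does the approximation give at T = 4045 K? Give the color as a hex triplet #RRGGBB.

#FFCFA8

t = 4045/100 = 40.45; the t ≤ 66 branch applies.
R = 255 by definition for t ≤ 66.
G = 99.47·ln 40.45 − 161.1 = 99.47·3.7001 − 161.1 = 206.946.
B = 138.5·ln(40.45 − 10) − 305.0 = 138.5·ln 30.45 − 305.0 = 138.5·3.4161 − 305.0 = 168.128.
Rounded: (255, 207, 168).
In hex: #FFCFA8.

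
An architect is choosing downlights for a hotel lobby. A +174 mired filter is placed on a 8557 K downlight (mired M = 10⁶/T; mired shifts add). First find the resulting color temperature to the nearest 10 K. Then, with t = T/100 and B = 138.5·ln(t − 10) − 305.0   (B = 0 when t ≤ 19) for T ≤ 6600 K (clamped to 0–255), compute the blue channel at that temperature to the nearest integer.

M_in = 10⁶/8557 = 116.86; M_out = 116.86 + (+174) = 290.86.
T_out = 10⁶/290.86 = 3438.0 K → 3440 K; t = 34.4.
B = 138.5·ln(34.4 − 10) − 305.0 = 138.5·ln 24.4 − 305.0 = 138.5·3.1946 − 305.0 = 137.450.
Rounded: 137.

137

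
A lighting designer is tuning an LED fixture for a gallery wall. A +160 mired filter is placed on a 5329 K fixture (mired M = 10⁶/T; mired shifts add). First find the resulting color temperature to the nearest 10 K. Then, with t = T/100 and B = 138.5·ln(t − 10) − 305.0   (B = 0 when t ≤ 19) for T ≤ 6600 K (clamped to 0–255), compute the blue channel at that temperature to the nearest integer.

101

M_in = 10⁶/5329 = 187.65; M_out = 187.65 + (+160) = 347.65.
T_out = 10⁶/347.65 = 2876.4 K → 2880 K; t = 28.8.
B = 138.5·ln(28.8 − 10) − 305.0 = 138.5·ln 18.8 − 305.0 = 138.5·2.9339 − 305.0 = 101.339.
Rounded: 101.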